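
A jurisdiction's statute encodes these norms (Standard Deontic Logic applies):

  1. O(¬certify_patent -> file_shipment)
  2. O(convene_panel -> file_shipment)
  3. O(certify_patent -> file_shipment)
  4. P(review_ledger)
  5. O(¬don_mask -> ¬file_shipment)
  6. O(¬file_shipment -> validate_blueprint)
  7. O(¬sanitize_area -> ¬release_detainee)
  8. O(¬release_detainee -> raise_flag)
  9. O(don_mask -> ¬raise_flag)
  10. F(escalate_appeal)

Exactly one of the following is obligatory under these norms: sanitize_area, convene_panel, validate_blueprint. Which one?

Premises 3 and 1 are O(certify_patent -> file_shipment) and O(¬certify_patent -> file_shipment); every ideal world satisfies certify_patent or ¬certify_patent, so in either case file_shipment holds — hence O(file_shipment).
Premise 5 is O(¬don_mask -> ¬file_shipment); contrapositively O(file_shipment -> don_mask). Since O(file_shipment) holds, K gives O(don_mask).
Applying K to premise 9 (O(don_mask -> ¬raise_flag)) and O(don_mask) yields O(¬raise_flag).
The contrapositive of premise 8 (O(¬release_detainee -> raise_flag)) is O(¬raise_flag -> release_detainee), and O(¬raise_flag) is already established, so O(release_detainee).
Premise 7, O(¬sanitize_area -> ¬release_detainee), contraposes to O(release_detainee -> sanitize_area); with O(release_detainee) we get O(sanitize_area).
So O(sanitize_area) holds — sanitize_area is obligatory. None of the other listed options is made obligatory by any chain of premises.

sanitize_area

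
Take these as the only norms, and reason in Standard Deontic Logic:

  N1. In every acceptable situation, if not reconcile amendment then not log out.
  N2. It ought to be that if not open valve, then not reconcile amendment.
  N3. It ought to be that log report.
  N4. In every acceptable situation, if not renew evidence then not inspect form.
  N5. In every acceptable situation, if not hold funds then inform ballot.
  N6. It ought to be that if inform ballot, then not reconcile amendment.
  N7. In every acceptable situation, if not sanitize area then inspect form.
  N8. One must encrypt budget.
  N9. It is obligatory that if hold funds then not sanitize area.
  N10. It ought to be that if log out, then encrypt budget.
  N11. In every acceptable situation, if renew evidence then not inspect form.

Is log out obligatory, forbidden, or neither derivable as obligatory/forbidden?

Premises 11 and 4 are O(renew_evidence → ¬inspect_form) and O(¬renew_evidence → ¬inspect_form); every ideal world satisfies renew_evidence or ¬renew_evidence, so in either case ¬inspect_form holds — hence O(¬inspect_form).
Premise 7, O(¬sanitize_area → inspect_form), contraposes to O(¬inspect_form → sanitize_area); with O(¬inspect_form) we get O(sanitize_area).
Premise 9, O(hold_funds → ¬sanitize_area), contraposes to O(sanitize_area → ¬hold_funds); with O(sanitize_area) we get O(¬hold_funds).
Premise 5 is O(¬hold_funds → inform_ballot); since O(¬hold_funds), deontic closure gives O(inform_ballot).
Premise 6 is O(inform_ballot → ¬reconcile_amendment); since O(inform_ballot), deontic closure gives O(¬reconcile_amendment).
Premise 1 is O(¬reconcile_amendment → ¬log_out); since O(¬reconcile_amendment), deontic closure gives O(¬log_out).
Premises 2, 3, 8, 10 do not contribute to this derivation.
Thus O(¬log_out), which is F(log_out): log_out is forbidden.

Forbidden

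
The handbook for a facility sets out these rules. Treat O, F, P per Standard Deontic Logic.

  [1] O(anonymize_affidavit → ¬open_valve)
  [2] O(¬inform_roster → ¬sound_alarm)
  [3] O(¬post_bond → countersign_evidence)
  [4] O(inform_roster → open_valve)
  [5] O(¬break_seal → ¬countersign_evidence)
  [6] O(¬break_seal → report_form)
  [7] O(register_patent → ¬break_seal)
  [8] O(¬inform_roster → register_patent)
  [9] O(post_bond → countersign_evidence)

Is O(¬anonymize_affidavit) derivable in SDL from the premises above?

By case analysis on ¬post_bond: premise 3 gives O(¬post_bond → countersign_evidence) and premise 9 gives O(post_bond → countersign_evidence), so O(countersign_evidence) either way.
The contrapositive of premise 5 (O(¬break_seal → ¬countersign_evidence)) is O(countersign_evidence → break_seal), and O(countersign_evidence) is already established, so O(break_seal).
Premise 7 is O(register_patent → ¬break_seal); contrapositively O(break_seal → ¬register_patent). Since O(break_seal) holds, K gives O(¬register_patent).
Premise 8 is O(¬inform_roster → register_patent); contrapositively O(¬register_patent → inform_roster). Since O(¬register_patent) holds, K gives O(inform_roster).
With premise 4, O(inform_roster → open_valve), the K-axiom yields O(open_valve).
The contrapositive of premise 1 (O(anonymize_affidavit → ¬open_valve)) is O(open_valve → ¬anonymize_affidavit), and O(open_valve) is already established, so O(¬anonymize_affidavit).
Premises 2, 6 do not contribute to this derivation.
So O(¬anonymize_affidavit) follows.

Yes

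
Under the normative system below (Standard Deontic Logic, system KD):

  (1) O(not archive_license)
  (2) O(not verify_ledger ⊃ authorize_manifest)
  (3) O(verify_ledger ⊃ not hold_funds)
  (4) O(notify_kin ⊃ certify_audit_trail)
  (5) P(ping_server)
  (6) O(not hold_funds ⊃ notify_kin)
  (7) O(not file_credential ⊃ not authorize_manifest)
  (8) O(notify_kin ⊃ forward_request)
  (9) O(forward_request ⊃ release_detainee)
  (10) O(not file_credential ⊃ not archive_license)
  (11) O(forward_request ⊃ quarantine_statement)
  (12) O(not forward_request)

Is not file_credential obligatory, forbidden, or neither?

Forbidden

Premise 12 gives O(not forward_request).
Premise 8, O(notify_kin ⊃ forward_request), contraposes to O(not forward_request ⊃ not notify_kin); with O(not forward_request) we get O(not notify_kin).
Premise 6 is O(not hold_funds ⊃ notify_kin); contrapositively O(not notify_kin ⊃ hold_funds). Since O(not notify_kin) holds, K gives O(hold_funds).
Premise 3 is O(verify_ledger ⊃ not hold_funds); contrapositively O(hold_funds ⊃ not verify_ledger). Since O(hold_funds) holds, K gives O(not verify_ledger).
With premise 2, O(not verify_ledger ⊃ authorize_manifest), the K-axiom yields O(authorize_manifest).
Premise 7 is O(not file_credential ⊃ not authorize_manifest); contrapositively O(authorize_manifest ⊃ file_credential). Since O(authorize_manifest) holds, K gives O(file_credential).
Premises 1, 4, 5, 9, 10, 11 do not contribute to this derivation.
Thus O(file_credential), which is F(not file_credential): not file_credential is forbidden.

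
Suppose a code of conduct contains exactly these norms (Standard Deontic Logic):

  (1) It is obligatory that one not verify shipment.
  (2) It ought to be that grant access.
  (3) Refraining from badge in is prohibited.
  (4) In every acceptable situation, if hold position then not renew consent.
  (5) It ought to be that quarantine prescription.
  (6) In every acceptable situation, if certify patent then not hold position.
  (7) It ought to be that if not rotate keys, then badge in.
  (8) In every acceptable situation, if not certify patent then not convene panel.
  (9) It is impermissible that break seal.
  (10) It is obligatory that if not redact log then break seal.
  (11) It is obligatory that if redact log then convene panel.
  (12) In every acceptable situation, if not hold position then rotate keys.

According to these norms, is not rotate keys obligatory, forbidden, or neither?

Forbidden

Premise 9 is F(break_seal), i.e. O(¬break_seal).
Premise 10 is O(¬redact_log → break_seal); contrapositively O(¬break_seal → redact_log). Since O(¬break_seal) holds, K gives O(redact_log).
From O(redact_log) and premise 11, O(redact_log → convene_panel), we obtain O(convene_panel).
Premise 8 is O(¬certify_patent → ¬convene_panel); contrapositively O(convene_panel → certify_patent). Since O(convene_panel) holds, K gives O(certify_patent).
With premise 6, O(certify_patent → ¬hold_position), the K-axiom yields O(¬hold_position).
Premise 12 is O(¬hold_position → rotate_keys); since O(¬hold_position), deontic closure gives O(rotate_keys).
Premises 1, 2, 3, 4, 5, 7 do not contribute to this derivation.
Thus O(rotate_keys), which is F(¬rotate_keys): ¬rotate_keys is forbidden.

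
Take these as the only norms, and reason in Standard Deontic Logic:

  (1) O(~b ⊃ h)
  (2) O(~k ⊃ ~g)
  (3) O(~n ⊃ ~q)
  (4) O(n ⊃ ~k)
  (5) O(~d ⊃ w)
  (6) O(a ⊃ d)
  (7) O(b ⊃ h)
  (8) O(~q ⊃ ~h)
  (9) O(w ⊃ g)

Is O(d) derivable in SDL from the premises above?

Yes

Premises 7 and 1 are O(b ⊃ h) and O(~b ⊃ h); every ideal world satisfies b or ~b, so in either case h holds — hence O(h).
Premise 8, O(~q ⊃ ~h), contraposes to O(h ⊃ q); with O(h) we get O(q).
Premise 3, O(~n ⊃ ~q), contraposes to O(q ⊃ n); with O(q) we get O(n).
Applying K to premise 4 (O(n ⊃ ~k)) and O(n) yields O(~k).
With premise 2, O(~k ⊃ ~g), the K-axiom yields O(~g).
The contrapositive of premise 9 (O(w ⊃ g)) is O(~g ⊃ ~w), and O(~g) is already established, so O(~w).
The contrapositive of premise 5 (O(~d ⊃ w)) is O(~w ⊃ d), and O(~w) is already established, so O(d).
Premise 6 does not contribute to this derivation.
So O(d) follows.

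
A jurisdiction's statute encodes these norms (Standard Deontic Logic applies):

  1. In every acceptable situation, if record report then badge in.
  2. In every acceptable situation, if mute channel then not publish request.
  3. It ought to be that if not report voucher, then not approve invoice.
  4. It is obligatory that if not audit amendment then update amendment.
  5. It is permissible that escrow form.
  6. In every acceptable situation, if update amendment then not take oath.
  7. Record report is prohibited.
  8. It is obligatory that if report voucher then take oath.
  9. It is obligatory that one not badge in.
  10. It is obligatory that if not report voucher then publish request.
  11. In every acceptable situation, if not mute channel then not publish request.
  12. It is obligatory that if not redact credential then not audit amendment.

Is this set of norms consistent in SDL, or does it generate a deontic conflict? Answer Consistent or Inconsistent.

Premise 1 is O(record_report → badge_in), but O(record_report) is not derivable from the premises, so it does not yield O(badge_in).
So O(badge_in) is not derivable, and the apparent clash with O(¬badge_in) does not arise.
A world satisfying every obligation exists (e.g. approve_invoice=false, audit_amendment=true, badge_in=false, escrow_form=false, mute_channel=false, publish_request=false, record_report=false, redact_credential=true, report_voucher=true, take_oath=true, update_amendment=false); no atom is both obligatory and forbidden, so the set is consistent.

Consistent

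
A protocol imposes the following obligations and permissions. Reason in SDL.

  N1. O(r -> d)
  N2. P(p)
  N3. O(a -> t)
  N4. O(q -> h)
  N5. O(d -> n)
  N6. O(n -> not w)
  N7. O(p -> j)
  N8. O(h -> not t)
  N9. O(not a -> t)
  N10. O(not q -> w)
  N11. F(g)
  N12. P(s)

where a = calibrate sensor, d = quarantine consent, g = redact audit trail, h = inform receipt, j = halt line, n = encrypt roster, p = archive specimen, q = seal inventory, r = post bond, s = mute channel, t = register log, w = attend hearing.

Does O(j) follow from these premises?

No

Premise 7 is O(p -> j), but O(p) is not derivable from the premises (the permission P(p) asserts only not O(not p), not O(p)), so it does not yield O(j).
No other premise forces O(j). An ideal world satisfying every premise can still have j false, so O(j) is not derivable.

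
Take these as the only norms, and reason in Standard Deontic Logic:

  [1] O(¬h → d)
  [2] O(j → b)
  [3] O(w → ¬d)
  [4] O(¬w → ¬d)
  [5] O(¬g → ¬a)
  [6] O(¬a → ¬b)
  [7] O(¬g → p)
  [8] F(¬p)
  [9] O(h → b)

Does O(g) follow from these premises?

Premises 4 and 3 cover both cases: O(¬w → ¬d) and O(w → ¬d). Since ¬w ∨ w is a tautology, O(¬d) follows.
The contrapositive of premise 1 (O(¬h → d)) is O(¬d → h), and O(¬d) is already established, so O(h).
With premise 9, O(h → b), the K-axiom yields O(b).
Premise 6, O(¬a → ¬b), contraposes to O(b → a); with O(b) we get O(a).
The contrapositive of premise 5 (O(¬g → ¬a)) is O(a → g), and O(a) is already established, so O(g).
Premises 2, 7, 8 do not contribute to this derivation.
So O(g) follows.

Yes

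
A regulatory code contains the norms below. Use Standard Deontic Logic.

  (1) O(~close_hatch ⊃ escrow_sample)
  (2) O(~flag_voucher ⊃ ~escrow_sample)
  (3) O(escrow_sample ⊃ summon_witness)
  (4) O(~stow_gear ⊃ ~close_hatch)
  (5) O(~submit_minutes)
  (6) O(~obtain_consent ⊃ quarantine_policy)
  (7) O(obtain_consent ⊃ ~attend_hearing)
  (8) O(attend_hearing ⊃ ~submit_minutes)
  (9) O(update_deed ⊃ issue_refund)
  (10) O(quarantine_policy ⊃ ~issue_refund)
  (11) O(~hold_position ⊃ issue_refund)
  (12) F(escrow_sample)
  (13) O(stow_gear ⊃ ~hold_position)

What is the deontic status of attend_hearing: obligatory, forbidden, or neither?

Forbidden

F(escrow_sample) at premise 12 means O(~escrow_sample).
Premise 1 is O(~close_hatch ⊃ escrow_sample); contrapositively O(~escrow_sample ⊃ close_hatch). Since O(~escrow_sample) holds, K gives O(close_hatch).
Premise 4 is O(~stow_gear ⊃ ~close_hatch); contrapositively O(close_hatch ⊃ stow_gear). Since O(close_hatch) holds, K gives O(stow_gear).
From O(stow_gear) and premise 13, O(stow_gear ⊃ ~hold_position), we obtain O(~hold_position).
Applying K to premise 11 (O(~hold_position ⊃ issue_refund)) and O(~hold_position) yields O(issue_refund).
The contrapositive of premise 10 (O(quarantine_policy ⊃ ~issue_refund)) is O(issue_refund ⊃ ~quarantine_policy), and O(issue_refund) is already established, so O(~quarantine_policy).
Premise 6 is O(~obtain_consent ⊃ quarantine_policy); contrapositively O(~quarantine_policy ⊃ obtain_consent). Since O(~quarantine_policy) holds, K gives O(obtain_consent).
With premise 7, O(obtain_consent ⊃ ~attend_hearing), the K-axiom yields O(~attend_hearing).
Premises 2, 3, 5, 8, 9 do not contribute to this derivation.
Thus O(~attend_hearing), which is F(attend_hearing): attend_hearing is forbidden.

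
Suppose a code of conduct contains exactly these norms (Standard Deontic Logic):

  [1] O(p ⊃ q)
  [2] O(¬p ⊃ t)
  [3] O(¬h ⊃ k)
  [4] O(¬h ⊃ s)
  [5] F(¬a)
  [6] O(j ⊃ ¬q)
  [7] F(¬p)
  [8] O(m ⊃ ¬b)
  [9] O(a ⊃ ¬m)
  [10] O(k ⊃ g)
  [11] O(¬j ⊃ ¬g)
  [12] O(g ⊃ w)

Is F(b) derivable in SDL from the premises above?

No

Premise 8 is O(m ⊃ ¬b), but O(m) is not derivable from the premises, so it does not yield O(¬b).
No other premise forces O(¬b). An ideal world satisfying every premise can still have b true, so F(b) is not derivable.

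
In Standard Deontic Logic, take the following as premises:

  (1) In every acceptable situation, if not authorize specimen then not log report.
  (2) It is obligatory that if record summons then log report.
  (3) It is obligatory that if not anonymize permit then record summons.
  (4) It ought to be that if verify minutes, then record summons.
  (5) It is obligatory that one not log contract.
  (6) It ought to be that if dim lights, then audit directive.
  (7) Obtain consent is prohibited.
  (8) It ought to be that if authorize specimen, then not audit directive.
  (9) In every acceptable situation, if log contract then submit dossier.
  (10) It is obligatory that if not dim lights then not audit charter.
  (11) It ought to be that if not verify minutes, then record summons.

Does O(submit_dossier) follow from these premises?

No

Premise 9 is O(log_contract → submit_dossier), but O(log_contract) is not derivable from the premises, so it does not yield O(submit_dossier).
No other premise forces O(submit_dossier). An ideal world satisfying every premise can still have submit_dossier false, so O(submit_dossier) is not derivable.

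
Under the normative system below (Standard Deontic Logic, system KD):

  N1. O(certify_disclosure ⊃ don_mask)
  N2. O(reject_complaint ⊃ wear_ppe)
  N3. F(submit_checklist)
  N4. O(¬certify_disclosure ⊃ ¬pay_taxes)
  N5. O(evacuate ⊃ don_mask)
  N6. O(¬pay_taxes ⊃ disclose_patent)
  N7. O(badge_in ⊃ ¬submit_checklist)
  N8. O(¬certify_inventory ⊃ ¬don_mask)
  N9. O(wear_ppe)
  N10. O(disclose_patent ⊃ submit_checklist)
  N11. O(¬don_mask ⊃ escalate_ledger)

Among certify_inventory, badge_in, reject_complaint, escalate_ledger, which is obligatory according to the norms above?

Premise 3 is F(submit_checklist), i.e. O(¬submit_checklist).
Premise 10, O(disclose_patent ⊃ submit_checklist), contraposes to O(¬submit_checklist ⊃ ¬disclose_patent); with O(¬submit_checklist) we get O(¬disclose_patent).
The contrapositive of premise 6 (O(¬pay_taxes ⊃ disclose_patent)) is O(¬disclose_patent ⊃ pay_taxes), and O(¬disclose_patent) is already established, so O(pay_taxes).
The contrapositive of premise 4 (O(¬certify_disclosure ⊃ ¬pay_taxes)) is O(pay_taxes ⊃ certify_disclosure), and O(pay_taxes) is already established, so O(certify_disclosure).
Premise 1 is O(certify_disclosure ⊃ don_mask); since O(certify_disclosure), deontic closure gives O(don_mask).
Premise 8, O(¬certify_inventory ⊃ ¬don_mask), contraposes to O(don_mask ⊃ certify_inventory); with O(don_mask) we get O(certify_inventory).
So O(certify_inventory) holds — certify_inventory is obligatory. None of the other listed options is made obligatory by any chain of premises.

certify_inventory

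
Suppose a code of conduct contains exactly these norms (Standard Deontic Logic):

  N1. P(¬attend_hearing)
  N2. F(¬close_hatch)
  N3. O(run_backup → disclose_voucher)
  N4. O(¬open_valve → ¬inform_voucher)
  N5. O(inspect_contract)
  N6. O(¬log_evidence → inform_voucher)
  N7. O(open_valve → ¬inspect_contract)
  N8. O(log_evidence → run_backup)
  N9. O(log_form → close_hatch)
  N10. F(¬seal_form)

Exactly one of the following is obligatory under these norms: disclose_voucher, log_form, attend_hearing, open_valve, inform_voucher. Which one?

disclose_voucher

Premise 5 gives O(inspect_contract).
Premise 7, O(open_valve → ¬inspect_contract), contraposes to O(inspect_contract → ¬open_valve); with O(inspect_contract) we get O(¬open_valve).
From O(¬open_valve) and premise 4, O(¬open_valve → ¬inform_voucher), we obtain O(¬inform_voucher).
Premise 6 is O(¬log_evidence → inform_voucher); contrapositively O(¬inform_voucher → log_evidence). Since O(¬inform_voucher) holds, K gives O(log_evidence).
With premise 8, O(log_evidence → run_backup), the K-axiom yields O(run_backup).
With premise 3, O(run_backup → disclose_voucher), the K-axiom yields O(disclose_voucher).
So O(disclose_voucher) holds — disclose_voucher is obligatory. None of the other listed options is made obligatory by any chain of premises.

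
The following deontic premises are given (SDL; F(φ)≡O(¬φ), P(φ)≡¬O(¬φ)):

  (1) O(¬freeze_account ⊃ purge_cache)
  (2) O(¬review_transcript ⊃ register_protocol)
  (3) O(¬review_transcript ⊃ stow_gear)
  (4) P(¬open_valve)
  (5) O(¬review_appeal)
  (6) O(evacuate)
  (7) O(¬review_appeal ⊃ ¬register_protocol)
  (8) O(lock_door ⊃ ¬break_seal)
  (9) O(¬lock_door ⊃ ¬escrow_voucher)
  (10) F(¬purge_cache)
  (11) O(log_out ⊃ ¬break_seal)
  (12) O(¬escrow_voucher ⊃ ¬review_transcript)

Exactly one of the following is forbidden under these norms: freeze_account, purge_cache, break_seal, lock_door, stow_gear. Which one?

break_seal

From premise 5 we have O(¬review_appeal).
Premise 7 is O(¬review_appeal ⊃ ¬register_protocol); since O(¬review_appeal), deontic closure gives O(¬register_protocol).
The contrapositive of premise 2 (O(¬review_transcript ⊃ register_protocol)) is O(¬register_protocol ⊃ review_transcript), and O(¬register_protocol) is already established, so O(review_transcript).
Premise 12, O(¬escrow_voucher ⊃ ¬review_transcript), contraposes to O(review_transcript ⊃ escrow_voucher); with O(review_transcript) we get O(escrow_voucher).
Premise 9 is O(¬lock_door ⊃ ¬escrow_voucher); contrapositively O(escrow_voucher ⊃ lock_door). Since O(escrow_voucher) holds, K gives O(lock_door).
Applying K to premise 8 (O(lock_door ⊃ ¬break_seal)) and O(lock_door) yields O(¬break_seal).
So O(¬break_seal) holds, i.e. break_seal is forbidden. None of the other listed options is forbidden under the premises.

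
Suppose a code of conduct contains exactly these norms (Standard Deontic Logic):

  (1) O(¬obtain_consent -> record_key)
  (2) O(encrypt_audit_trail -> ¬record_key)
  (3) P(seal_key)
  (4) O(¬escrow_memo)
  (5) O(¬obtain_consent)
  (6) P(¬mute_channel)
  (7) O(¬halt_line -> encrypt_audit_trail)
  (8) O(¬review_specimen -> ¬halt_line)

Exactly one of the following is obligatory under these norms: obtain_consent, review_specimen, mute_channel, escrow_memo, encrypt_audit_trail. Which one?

Premise 5 states O(¬obtain_consent) outright.
With premise 1, O(¬obtain_consent -> record_key), the K-axiom yields O(record_key).
Premise 2, O(encrypt_audit_trail -> ¬record_key), contraposes to O(record_key -> ¬encrypt_audit_trail); with O(record_key) we get O(¬encrypt_audit_trail).
Premise 7 is O(¬halt_line -> encrypt_audit_trail); contrapositively O(¬encrypt_audit_trail -> halt_line). Since O(¬encrypt_audit_trail) holds, K gives O(halt_line).
Premise 8 is O(¬review_specimen -> ¬halt_line); contrapositively O(halt_line -> review_specimen). Since O(halt_line) holds, K gives O(review_specimen).
So O(review_specimen) holds — review_specimen is obligatory. None of the other listed options is made obligatory by any chain of premises.

review_specimen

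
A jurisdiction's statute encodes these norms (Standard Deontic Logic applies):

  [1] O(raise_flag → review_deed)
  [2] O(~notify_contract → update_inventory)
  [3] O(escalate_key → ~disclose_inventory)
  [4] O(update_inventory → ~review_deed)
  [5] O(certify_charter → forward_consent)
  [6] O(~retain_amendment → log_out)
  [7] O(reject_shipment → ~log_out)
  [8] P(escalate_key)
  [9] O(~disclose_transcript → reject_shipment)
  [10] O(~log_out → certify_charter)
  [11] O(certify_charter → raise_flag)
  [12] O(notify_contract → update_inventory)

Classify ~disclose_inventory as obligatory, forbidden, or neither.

Neither

Premise 3 is O(escalate_key → ~disclose_inventory), but O(escalate_key) is not derivable from the premises (the permission P(escalate_key) asserts only ~O(~escalate_key), not O(escalate_key)), so it does not yield O(~disclose_inventory).
No premise or chain of K-axiom applications forces O(~disclose_inventory), and none forces O(disclose_inventory). So ~disclose_inventory is neither obligatory nor forbidden under these norms.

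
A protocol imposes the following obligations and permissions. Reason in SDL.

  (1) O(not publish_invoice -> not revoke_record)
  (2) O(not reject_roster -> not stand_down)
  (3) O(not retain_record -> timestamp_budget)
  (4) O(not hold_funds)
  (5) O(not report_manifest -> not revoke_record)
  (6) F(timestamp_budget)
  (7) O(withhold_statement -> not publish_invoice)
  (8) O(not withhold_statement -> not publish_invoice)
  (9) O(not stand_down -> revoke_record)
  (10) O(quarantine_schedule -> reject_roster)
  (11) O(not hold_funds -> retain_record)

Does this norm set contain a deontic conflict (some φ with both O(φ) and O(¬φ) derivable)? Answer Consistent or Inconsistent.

Premise 3 is O(not retain_record -> timestamp_budget), but O(not retain_record) is not derivable from the premises, so it does not yield O(timestamp_budget).
So O(timestamp_budget) is not derivable, and the apparent clash with O(not timestamp_budget) does not arise.
A world satisfying every obligation exists (e.g. hold_funds=false, publish_invoice=false, quarantine_schedule=false, reject_roster=true, report_manifest=false, retain_record=true, revoke_record=false, stand_down=true, timestamp_budget=false, withhold_statement=false); no atom is both obligatory and forbidden, so the set is consistent.

Consistent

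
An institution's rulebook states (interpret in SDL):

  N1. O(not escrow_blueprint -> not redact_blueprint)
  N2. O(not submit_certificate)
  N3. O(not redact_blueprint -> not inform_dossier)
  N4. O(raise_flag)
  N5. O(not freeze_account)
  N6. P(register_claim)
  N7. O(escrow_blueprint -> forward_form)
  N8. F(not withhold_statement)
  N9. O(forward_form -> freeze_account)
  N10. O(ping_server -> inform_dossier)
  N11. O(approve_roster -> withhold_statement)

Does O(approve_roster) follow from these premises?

Premise 11 is O(approve_roster -> withhold_statement); even if O(withhold_statement) held, inferring O(approve_roster) would be affirming the consequent — invalid.
No other premise forces O(approve_roster). An ideal world satisfying every premise can still have approve_roster false, so O(approve_roster) is not derivable.

No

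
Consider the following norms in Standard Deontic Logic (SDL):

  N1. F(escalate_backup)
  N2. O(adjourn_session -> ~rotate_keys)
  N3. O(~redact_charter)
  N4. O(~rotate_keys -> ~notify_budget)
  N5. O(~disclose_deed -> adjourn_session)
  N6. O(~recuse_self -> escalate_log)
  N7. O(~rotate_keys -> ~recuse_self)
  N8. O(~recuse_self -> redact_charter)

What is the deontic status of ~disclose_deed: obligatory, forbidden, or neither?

Premise 3 gives O(~redact_charter).
Premise 8, O(~recuse_self -> redact_charter), contraposes to O(~redact_charter -> recuse_self); with O(~redact_charter) we get O(recuse_self).
The contrapositive of premise 7 (O(~rotate_keys -> ~recuse_self)) is O(recuse_self -> rotate_keys), and O(recuse_self) is already established, so O(rotate_keys).
Premise 2 is O(adjourn_session -> ~rotate_keys); contrapositively O(rotate_keys -> ~adjourn_session). Since O(rotate_keys) holds, K gives O(~adjourn_session).
Premise 5, O(~disclose_deed -> adjourn_session), contraposes to O(~adjourn_session -> disclose_deed); with O(~adjourn_session) we get O(disclose_deed).
Premises 1, 4, 6 do not contribute to this derivation.
Thus O(disclose_deed), which is F(~disclose_deed): ~disclose_deed is forbidden.

Forbidden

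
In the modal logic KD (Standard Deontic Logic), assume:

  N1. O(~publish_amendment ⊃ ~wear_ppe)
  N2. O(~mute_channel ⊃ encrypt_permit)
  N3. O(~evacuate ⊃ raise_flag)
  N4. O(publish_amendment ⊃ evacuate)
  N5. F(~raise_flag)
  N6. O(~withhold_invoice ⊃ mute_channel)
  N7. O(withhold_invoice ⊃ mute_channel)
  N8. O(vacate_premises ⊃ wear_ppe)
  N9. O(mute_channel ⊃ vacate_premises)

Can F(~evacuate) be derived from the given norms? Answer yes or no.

Premises 7 and 6 are O(withhold_invoice ⊃ mute_channel) and O(~withhold_invoice ⊃ mute_channel); every ideal world satisfies withhold_invoice or ~withhold_invoice, so in either case mute_channel holds — hence O(mute_channel).
Premise 9 is O(mute_channel ⊃ vacate_premises); since O(mute_channel), deontic closure gives O(vacate_premises).
Premise 8 is O(vacate_premises ⊃ wear_ppe); since O(vacate_premises), deontic closure gives O(wear_ppe).
Premise 1, O(~publish_amendment ⊃ ~wear_ppe), contraposes to O(wear_ppe ⊃ publish_amendment); with O(wear_ppe) we get O(publish_amendment).
Premise 4 is O(publish_amendment ⊃ evacuate); since O(publish_amendment), deontic closure gives O(evacuate).
Premises 2, 3, 5 do not contribute to this derivation.
So O(evacuate) holds, i.e. F(~evacuate). The claim follows.

Yes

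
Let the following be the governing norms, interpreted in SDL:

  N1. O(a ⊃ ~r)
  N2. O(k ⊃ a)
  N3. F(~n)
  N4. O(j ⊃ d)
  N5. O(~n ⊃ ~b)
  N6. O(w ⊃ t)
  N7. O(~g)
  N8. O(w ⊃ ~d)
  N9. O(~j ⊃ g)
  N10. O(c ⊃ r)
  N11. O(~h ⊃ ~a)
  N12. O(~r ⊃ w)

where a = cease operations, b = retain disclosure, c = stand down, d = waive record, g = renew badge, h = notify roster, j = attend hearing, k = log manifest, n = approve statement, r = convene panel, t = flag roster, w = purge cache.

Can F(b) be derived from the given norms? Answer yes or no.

Premise 5 is O(~n ⊃ ~b), but O(~n) is not derivable from the premises, so it does not yield O(~b).
No other premise forces O(~b). An ideal world satisfying every premise can still have b true, so F(b) is not derivable.

No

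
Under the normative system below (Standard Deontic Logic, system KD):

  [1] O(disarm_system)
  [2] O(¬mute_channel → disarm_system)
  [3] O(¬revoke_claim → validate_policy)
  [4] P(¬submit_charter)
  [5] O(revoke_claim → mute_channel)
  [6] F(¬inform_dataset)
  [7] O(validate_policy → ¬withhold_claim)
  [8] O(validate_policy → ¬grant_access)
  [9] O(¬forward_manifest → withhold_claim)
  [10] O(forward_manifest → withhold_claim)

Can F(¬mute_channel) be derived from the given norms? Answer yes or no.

Yes

By case analysis on ¬forward_manifest: premise 9 gives O(¬forward_manifest → withhold_claim) and premise 10 gives O(forward_manifest → withhold_claim), so O(withhold_claim) either way.
Premise 7 is O(validate_policy → ¬withhold_claim); contrapositively O(withhold_claim → ¬validate_policy). Since O(withhold_claim) holds, K gives O(¬validate_policy).
Premise 3 is O(¬revoke_claim → validate_policy); contrapositively O(¬validate_policy → revoke_claim). Since O(¬validate_policy) holds, K gives O(revoke_claim).
With premise 5, O(revoke_claim → mute_channel), the K-axiom yields O(mute_channel).
Premises 1, 2, 4, 6, 8 do not contribute to this derivation.
So O(mute_channel) holds, i.e. F(¬mute_channel). The claim follows.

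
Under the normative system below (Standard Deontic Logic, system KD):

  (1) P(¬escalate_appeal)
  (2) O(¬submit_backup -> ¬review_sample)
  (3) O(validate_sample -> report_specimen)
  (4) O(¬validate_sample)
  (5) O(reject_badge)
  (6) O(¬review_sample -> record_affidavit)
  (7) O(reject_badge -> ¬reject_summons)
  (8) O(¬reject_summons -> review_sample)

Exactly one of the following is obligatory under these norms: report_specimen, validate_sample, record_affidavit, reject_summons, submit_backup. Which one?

Premise 5 states O(reject_badge) outright.
From O(reject_badge) and premise 7, O(reject_badge -> ¬reject_summons), we obtain O(¬reject_summons).
With premise 8, O(¬reject_summons -> review_sample), the K-axiom yields O(review_sample).
Premise 2 is O(¬submit_backup -> ¬review_sample); contrapositively O(review_sample -> submit_backup). Since O(review_sample) holds, K gives O(submit_backup).
So O(submit_backup) holds — submit_backup is obligatory. None of the other listed options is made obligatory by any chain of premises.

submit_backup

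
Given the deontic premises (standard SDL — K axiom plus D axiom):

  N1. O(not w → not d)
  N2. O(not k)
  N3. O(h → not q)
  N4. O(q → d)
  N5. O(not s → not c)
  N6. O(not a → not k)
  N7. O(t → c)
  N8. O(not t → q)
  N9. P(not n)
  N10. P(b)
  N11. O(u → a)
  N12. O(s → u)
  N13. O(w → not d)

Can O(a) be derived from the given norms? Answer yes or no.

Yes

Premises 13 and 1 cover both cases: O(w → not d) and O(not w → not d). Since w ∨ not w is a tautology, O(not d) follows.
The contrapositive of premise 4 (O(q → d)) is O(not d → not q), and O(not d) is already established, so O(not q).
Premise 8, O(not t → q), contraposes to O(not q → t); with O(not q) we get O(t).
With premise 7, O(t → c), the K-axiom yields O(c).
Premise 5, O(not s → not c), contraposes to O(c → s); with O(c) we get O(s).
Premise 12 is O(s → u); since O(s), deontic closure gives O(u).
From O(u) and premise 11, O(u → a), we obtain O(a).
Premises 2, 3, 6, 9, 10 do not contribute to this derivation.
So O(a) follows.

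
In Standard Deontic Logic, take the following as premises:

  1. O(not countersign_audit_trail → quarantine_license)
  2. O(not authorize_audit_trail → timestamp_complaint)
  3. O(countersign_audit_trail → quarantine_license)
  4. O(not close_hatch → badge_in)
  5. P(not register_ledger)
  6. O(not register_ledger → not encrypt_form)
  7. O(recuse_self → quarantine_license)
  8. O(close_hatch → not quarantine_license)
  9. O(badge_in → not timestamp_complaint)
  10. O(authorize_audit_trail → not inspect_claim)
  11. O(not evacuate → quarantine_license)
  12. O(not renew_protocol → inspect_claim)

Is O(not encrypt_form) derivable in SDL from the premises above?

Premise 6 is O(not register_ledger → not encrypt_form), but O(not register_ledger) is not derivable from the premises (the permission P(not register_ledger) asserts only not O(register_ledger), not O(not register_ledger)), so it does not yield O(not encrypt_form).
No other premise forces O(not encrypt_form). An ideal world satisfying every premise can still have not encrypt_form false, so O(not encrypt_form) is not derivable.

No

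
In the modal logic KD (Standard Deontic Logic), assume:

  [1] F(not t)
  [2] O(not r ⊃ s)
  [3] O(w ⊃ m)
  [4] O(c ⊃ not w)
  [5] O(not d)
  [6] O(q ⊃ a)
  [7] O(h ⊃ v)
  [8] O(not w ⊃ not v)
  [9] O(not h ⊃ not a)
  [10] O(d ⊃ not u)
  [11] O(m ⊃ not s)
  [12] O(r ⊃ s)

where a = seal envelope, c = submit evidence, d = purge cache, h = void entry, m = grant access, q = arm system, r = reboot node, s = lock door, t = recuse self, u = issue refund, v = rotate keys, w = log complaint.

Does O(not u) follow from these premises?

No

Premise 10 is O(d ⊃ not u), but O(d) is not derivable from the premises, so it does not yield O(not u).
No other premise forces O(not u). An ideal world satisfying every premise can still have not u false, so O(not u) is not derivable.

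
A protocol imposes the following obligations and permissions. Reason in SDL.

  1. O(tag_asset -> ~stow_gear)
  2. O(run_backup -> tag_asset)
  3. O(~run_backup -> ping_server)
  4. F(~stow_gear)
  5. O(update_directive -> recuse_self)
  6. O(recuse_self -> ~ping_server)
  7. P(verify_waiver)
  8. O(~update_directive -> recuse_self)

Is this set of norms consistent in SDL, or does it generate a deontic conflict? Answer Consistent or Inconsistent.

Premises 5 and 8 are O(update_directive -> recuse_self) and O(~update_directive -> recuse_self); every ideal world satisfies update_directive or ~update_directive, so in either case recuse_self holds — hence O(recuse_self).
With premise 6, O(recuse_self -> ~ping_server), the K-axiom yields O(~ping_server).
Premise 3, O(~run_backup -> ping_server), contraposes to O(~ping_server -> run_backup); with O(~ping_server) we get O(run_backup).
Premise 2 is O(run_backup -> tag_asset); since O(run_backup), deontic closure gives O(tag_asset).
With premise 1, O(tag_asset -> ~stow_gear), the K-axiom yields O(~stow_gear).
However, F(~stow_gear) at premise 4 amounts to O(stow_gear).
We now have both O(~stow_gear) and O(stow_gear) — stow_gear is simultaneously obligatory and forbidden, violating the D-axiom.

Inconsistent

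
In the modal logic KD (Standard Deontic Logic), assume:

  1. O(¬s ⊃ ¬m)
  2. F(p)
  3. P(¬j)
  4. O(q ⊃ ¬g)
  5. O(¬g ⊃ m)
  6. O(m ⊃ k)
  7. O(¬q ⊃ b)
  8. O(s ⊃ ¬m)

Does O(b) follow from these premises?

By case analysis on s: premise 8 gives O(s ⊃ ¬m) and premise 1 gives O(¬s ⊃ ¬m), so O(¬m) either way.
Premise 5 is O(¬g ⊃ m); contrapositively O(¬m ⊃ g). Since O(¬m) holds, K gives O(g).
Premise 4 is O(q ⊃ ¬g); contrapositively O(g ⊃ ¬q). Since O(g) holds, K gives O(¬q).
From O(¬q) and premise 7, O(¬q ⊃ b), we obtain O(b).
Premises 2, 3, 6 do not contribute to this derivation.
So O(b) follows.

Yes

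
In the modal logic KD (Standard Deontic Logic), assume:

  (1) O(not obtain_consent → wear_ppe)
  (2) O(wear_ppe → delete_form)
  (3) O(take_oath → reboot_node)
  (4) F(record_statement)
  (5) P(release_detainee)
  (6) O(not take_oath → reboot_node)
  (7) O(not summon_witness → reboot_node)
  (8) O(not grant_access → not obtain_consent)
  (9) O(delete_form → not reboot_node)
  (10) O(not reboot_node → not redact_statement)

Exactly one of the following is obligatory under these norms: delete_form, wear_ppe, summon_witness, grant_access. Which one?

grant_access

By case analysis on not take_oath: premise 6 gives O(not take_oath → reboot_node) and premise 3 gives O(take_oath → reboot_node), so O(reboot_node) either way.
Premise 9 is O(delete_form → not reboot_node); contrapositively O(reboot_node → not delete_form). Since O(reboot_node) holds, K gives O(not delete_form).
Premise 2, O(wear_ppe → delete_form), contraposes to O(not delete_form → not wear_ppe); with O(not delete_form) we get O(not wear_ppe).
The contrapositive of premise 1 (O(not obtain_consent → wear_ppe)) is O(not wear_ppe → obtain_consent), and O(not wear_ppe) is already established, so O(obtain_consent).
The contrapositive of premise 8 (O(not grant_access → not obtain_consent)) is O(obtain_consent → grant_access), and O(obtain_consent) is already established, so O(grant_access).
So O(grant_access) holds — grant_access is obligatory. None of the other listed options is made obligatory by any chain of premises.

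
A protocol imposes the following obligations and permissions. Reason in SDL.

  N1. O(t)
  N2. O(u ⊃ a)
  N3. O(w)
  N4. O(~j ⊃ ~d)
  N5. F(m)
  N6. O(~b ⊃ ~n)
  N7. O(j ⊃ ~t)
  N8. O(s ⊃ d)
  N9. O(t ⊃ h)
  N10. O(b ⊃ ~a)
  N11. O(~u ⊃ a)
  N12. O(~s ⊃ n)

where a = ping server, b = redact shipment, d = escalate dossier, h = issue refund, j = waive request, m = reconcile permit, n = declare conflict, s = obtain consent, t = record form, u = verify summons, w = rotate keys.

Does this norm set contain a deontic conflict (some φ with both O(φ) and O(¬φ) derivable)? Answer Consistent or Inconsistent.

Inconsistent

Premises 2 and 11 cover both cases: O(u ⊃ a) and O(~u ⊃ a). Since u ∨ ~u is a tautology, O(a) follows.
The contrapositive of premise 10 (O(b ⊃ ~a)) is O(a ⊃ ~b), and O(a) is already established, so O(~b).
Premise 6 is O(~b ⊃ ~n); since O(~b), deontic closure gives O(~n).
Premise 12 is O(~s ⊃ n); contrapositively O(~n ⊃ s). Since O(~n) holds, K gives O(s).
With premise 8, O(s ⊃ d), the K-axiom yields O(d).
The contrapositive of premise 4 (O(~j ⊃ ~d)) is O(d ⊃ j), and O(d) is already established, so O(j).
From O(j) and premise 7, O(j ⊃ ~t), we obtain O(~t).
But premise 1 directly asserts O(t).
We now have both O(~t) and O(t) — t is simultaneously obligatory and forbidden, violating the D-axiom.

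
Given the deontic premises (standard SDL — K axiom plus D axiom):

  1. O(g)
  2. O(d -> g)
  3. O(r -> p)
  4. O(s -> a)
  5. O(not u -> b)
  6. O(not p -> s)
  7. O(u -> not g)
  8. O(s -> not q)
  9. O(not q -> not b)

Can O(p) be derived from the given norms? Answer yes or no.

From premise 1 we have O(g).
Premise 7 is O(u -> not g); contrapositively O(g -> not u). Since O(g) holds, K gives O(not u).
From O(not u) and premise 5, O(not u -> b), we obtain O(b).
Premise 9, O(not q -> not b), contraposes to O(b -> q); with O(b) we get O(q).
Premise 8, O(s -> not q), contraposes to O(q -> not s); with O(q) we get O(not s).
Premise 6, O(not p -> s), contraposes to O(not s -> p); with O(not s) we get O(p).
Premises 2, 3, 4 do not contribute to this derivation.
So O(p) follows.

Yes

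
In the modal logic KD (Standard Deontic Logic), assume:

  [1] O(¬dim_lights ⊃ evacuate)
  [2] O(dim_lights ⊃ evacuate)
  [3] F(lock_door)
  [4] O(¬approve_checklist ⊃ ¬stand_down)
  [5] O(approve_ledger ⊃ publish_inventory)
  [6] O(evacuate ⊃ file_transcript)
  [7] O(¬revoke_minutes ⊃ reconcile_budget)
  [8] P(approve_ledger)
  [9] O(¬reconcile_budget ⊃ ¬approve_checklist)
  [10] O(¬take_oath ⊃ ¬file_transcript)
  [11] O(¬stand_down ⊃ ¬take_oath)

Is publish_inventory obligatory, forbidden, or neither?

Neither

Premise 5 is O(approve_ledger ⊃ publish_inventory), but O(approve_ledger) is not derivable from the premises (the permission P(approve_ledger) asserts only ¬O(¬approve_ledger), not O(approve_ledger)), so it does not yield O(publish_inventory).
No premise or chain of K-axiom applications forces O(publish_inventory), and none forces O(¬publish_inventory). So publish_inventory is neither obligatory nor forbidden under these norms.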